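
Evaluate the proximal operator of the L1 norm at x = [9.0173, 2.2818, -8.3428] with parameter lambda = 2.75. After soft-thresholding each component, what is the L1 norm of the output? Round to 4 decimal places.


Soft-thresholding with lambda = 2.75:
prox(9.0173) = sign(9.0173)*max(|9.0173| - 2.75, 0) = 6.2673
prox(2.2818) = sign(2.2818)*max(|2.2818| - 2.75, 0) = 0.0
prox(-8.3428) = sign(-8.3428)*max(|-8.3428| - 2.75, 0) = -5.5928
prox(x) = [6.2673, 0.0, -5.5928]
||prox(x)||_1 = 6.2673 + 0.0 + 5.5928 = 11.8601


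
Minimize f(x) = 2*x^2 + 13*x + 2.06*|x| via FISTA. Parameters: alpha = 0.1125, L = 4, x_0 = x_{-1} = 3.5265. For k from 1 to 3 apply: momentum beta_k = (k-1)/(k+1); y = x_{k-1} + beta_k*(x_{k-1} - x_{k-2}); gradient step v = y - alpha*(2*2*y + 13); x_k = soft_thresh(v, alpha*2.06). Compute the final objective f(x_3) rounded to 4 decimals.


FISTA on f(x) = 2*x^2 + 13*x + 2.06*|x|
L = 4, alpha = 0.1125
Iteration 1: beta = 0.0, y = 3.5265 + 0.0*(3.5265 - 3.5265) = 3.5265
  grad(y) = 27.106, v = y - alpha*grad = 0.4771
  prox(v) = soft_thresh(0.4771, 0.2318) = 0.2453
Iteration 2: beta = 0.3333, y = 0.2453 + 0.3333*(0.2453 - 3.5265) = -0.8484
  grad(y) = 9.6064, v = y - alpha*grad = -1.9291
  prox(v) = soft_thresh(-1.9291, 0.2318) = -1.6974
Iteration 3: beta = 0.5, y = -1.6974 + 0.5*(-1.6974 - 0.2453) = -2.6687
  grad(y) = 2.3251, v = y - alpha*grad = -2.9303
  prox(v) = soft_thresh(-2.9303, 0.2318) = -2.6985
f(x_3) = 2*(-2.6985)^2 + 13*(-2.6985) + 2.06*|-2.6985| = -14.9578


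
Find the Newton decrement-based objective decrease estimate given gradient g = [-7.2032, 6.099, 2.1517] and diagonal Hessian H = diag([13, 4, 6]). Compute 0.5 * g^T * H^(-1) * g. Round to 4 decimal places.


Step 1: H is diagonal, so H^(-1) * g = [-0.5541, 1.5248, 0.3586].
Step 2: g^T H^(-1) g = sum_i g_i^2 / H_ii
  = (-7.2032)^2/13 + (6.099)^2/4 + (2.1517)^2/6
  = 3.9912 + 9.2995 + 0.7716 = 14.0623
Step 3: Objective decrease = 0.5 * g^T H^(-1) g = 7.0312


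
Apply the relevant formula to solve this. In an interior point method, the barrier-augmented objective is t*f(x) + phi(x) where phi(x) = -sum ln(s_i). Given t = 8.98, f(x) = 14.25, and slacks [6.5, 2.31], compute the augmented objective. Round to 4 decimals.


Step 1: Compute log-barrier.
ln values: [1.8718, 0.8372]
phi = -(1.8718 + 0.8372) = -2.709
Step 2: Compute augmented objective.
t*f(x) = 8.98*14.25 = 127.965
Total = 127.965 - 2.709 = 125.256


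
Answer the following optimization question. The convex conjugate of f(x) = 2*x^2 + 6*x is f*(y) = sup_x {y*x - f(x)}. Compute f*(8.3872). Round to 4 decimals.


f*(y) = sup_x {y*x - a*x^2 - b*x} = sup_x {(y-b)*x - a*x^2}
FOC: (y - b) - 2a*x = 0 => x* = (y - b)/(2a)
x* = (8.3872 - 6)/(2*2) = 0.5968
f*(8.3872) = (y-b)^2/(4a) = (8.3872 - 6)^2/(4*2)
= 5.6987/8 = 0.7123


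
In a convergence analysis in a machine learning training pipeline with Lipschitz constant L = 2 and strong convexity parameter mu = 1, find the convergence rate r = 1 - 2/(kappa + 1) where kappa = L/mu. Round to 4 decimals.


Step 1: Compute the condition number.
kappa = L/mu = 2/1 = 2.0
Step 2: Compute the convergence rate.
r = 1 - 2/(kappa + 1) = 1 - 2*mu/(L + mu) = (L - mu)/(L + mu) = 1/3 = 0.3333


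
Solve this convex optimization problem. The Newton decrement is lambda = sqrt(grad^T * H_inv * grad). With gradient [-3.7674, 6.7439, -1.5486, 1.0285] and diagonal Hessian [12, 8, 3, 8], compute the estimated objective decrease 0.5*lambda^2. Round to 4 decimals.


Step 1: H is diagonal, so H^(-1) * g = [-0.314, 0.843, -0.5162, 0.1286].
Step 2: g^T H^(-1) g = sum_i g_i^2 / H_ii
  = (-3.7674)^2/12 + (6.7439)^2/8 + (-1.5486)^2/3 + (1.0285)^2/8
  = 1.1828 + 5.685 + 0.7994 + 0.1322 = 7.7994
Step 3: Objective decrease = 0.5 * g^T H^(-1) g = 3.8997


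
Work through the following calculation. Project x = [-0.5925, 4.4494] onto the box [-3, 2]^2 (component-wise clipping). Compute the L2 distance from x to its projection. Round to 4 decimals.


Project each component onto [-3, 2].
clip(-0.5925) = -0.5925, clip(4.4494) = 2.0
Projection = [-0.5925, 2.0]
Squared diffs: [0.0, 5.9996]
Distance = sqrt(5.9996) = 2.4494


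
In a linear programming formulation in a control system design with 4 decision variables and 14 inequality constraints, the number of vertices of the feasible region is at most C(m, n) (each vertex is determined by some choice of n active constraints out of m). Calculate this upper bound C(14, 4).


Each vertex corresponds to some choice of n active constraints out of m, so the number of vertices is at most C(m, n) = m! / (n!(m-n)!).
m = 14, n = 4
Numerator: 14 * 13 * 12 * 11
Denominator: 4! = 24
C(14, 4) = 1001


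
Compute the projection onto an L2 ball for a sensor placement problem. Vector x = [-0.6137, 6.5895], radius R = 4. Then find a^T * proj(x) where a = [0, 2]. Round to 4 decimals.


Step 1: Compute ||x|| (intermediates to 6 decimals).
||x|| = sqrt((-0.6137)^2 + 6.5895^2) = 6.618016
Step 2: Project.
Since ||x|| > R, scale = R/||x|| = 4/6.618016 = 0.604411, proj(x) = scale * x
proj(x) = [-0.370927, 3.982766]
Step 3: Dot product.
a^T * proj(x) = 0*(-0.370927) + 2*3.982766 = 7.9655


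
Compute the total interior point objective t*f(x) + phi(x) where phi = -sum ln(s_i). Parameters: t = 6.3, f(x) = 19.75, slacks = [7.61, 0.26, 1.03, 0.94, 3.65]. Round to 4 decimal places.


Step 1: Compute log-barrier.
ln values: [2.0295, -1.3471, 0.0296, -0.0619, 1.2947]
phi = -(2.0295 - 1.3471 + 0.0296 - 0.0619 + 1.2947) = -1.9448
Step 2: Compute augmented objective.
t*f(x) = 6.3*19.75 = 124.425
Total = 124.425 - 1.9448 = 122.4802


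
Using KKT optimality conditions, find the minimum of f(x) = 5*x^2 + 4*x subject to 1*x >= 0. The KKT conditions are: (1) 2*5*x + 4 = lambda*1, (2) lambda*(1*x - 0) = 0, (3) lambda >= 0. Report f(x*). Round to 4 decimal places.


Step 1: Try lambda = 0 (constraint inactive).
x_unc = -4/(2*5) = -0.4
Check: 1*-0.4 = -0.4 < 0 -- violated!
Step 2: Constraint must be active: 1*x = 0
x* = 0/1 = 0.0
lambda = (2*5*0.0 + 4)/1 = 4.0
Step 3: Compute optimal value.
f(x*) = 5*0.0^2 + 4*0.0 = 0.0


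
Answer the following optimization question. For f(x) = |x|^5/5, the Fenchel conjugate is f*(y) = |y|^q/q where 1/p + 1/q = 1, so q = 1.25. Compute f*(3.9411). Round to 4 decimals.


The conjugate exponent q satisfies 1/p + 1/q = 1.
p = 5, so q = 5/(5 - 1) = 1.25
|y|^q = 3.9411^1.25 = 5.5529
f*(3.9411) = 5.5529 / 1.25 = 4.4423


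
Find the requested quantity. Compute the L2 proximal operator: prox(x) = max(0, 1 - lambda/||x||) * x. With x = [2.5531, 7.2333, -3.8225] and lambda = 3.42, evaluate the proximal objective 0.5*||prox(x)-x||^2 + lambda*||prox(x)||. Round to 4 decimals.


Step 1: Compute ||x||.
||x|| = 8.5703
Step 2: Compute scaling factor.
scale = max(0, 1 - 3.42/8.5703) = 0.6009
Step 3: prox(x) = [1.5343, 4.3468, -2.2971]
||prox(x)|| = 5.1503
Step 4: Proximal objective.
0.5*||prox-x||^2 = 5.8482
lambda*||prox|| = 17.614
Total = 23.4623


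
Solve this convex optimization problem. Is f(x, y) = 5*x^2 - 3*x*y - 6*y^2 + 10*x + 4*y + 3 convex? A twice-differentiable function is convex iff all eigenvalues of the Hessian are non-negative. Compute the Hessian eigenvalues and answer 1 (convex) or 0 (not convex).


The Hessian of f(x,y) = 5*x^2 - 3*x*y - 6*y^2 + 10*x + 4*y + 3 is:
H = [[10, -3], [-3, -12]]
Trace = 10 - 12 = -2
Determinant = 10*-12 - (-3)^2 = -129
Discriminant = (-2)^2 - 4*-129 = 520.0
Eigenvalues: lambda_1 = -12.4018, lambda_2 = 10.4018
The function is not convex.

0


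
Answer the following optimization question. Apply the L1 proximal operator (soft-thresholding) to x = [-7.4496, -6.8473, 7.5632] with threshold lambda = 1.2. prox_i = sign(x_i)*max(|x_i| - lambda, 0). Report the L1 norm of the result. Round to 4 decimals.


Soft-thresholding with lambda = 1.2:
prox(-7.4496) = sign(-7.4496)*max(|-7.4496| - 1.2, 0) = -6.2496
prox(-6.8473) = sign(-6.8473)*max(|-6.8473| - 1.2, 0) = -5.6473
prox(7.5632) = sign(7.5632)*max(|7.5632| - 1.2, 0) = 6.3632
prox(x) = [-6.2496, -5.6473, 6.3632]
||prox(x)||_1 = 6.2496 + 5.6473 + 6.3632 = 18.2601


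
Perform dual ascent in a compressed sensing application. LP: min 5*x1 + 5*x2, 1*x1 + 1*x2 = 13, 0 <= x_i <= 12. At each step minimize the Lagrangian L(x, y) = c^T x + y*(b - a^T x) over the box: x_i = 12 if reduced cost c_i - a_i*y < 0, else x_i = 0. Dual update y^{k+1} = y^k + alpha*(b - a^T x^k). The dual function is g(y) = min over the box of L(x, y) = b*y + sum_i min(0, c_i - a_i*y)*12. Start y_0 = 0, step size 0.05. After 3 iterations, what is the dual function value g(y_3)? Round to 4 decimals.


Dual ascent for LP: min 5*x1 + 5*x2, 1*x1 + 1*x2 = 13, 0 <= x_i <= 12
Step 1: y^k = 0.0, reduced costs: (5.0, 5.0)
  x^k = (0.0, 0.0), subgradient = b - a^T x = 13.0
  y^{k+1} = 0.0 + 0.05*13.0 = 0.65
Step 2: y^k = 0.65, reduced costs: (4.35, 4.35)
  x^k = (0.0, 0.0), subgradient = b - a^T x = 13.0
  y^{k+1} = 0.65 + 0.05*13.0 = 1.3
Step 3: y^k = 1.3, reduced costs: (3.7, 3.7)
  x^k = (0.0, 0.0), subgradient = b - a^T x = 13.0
  y^{k+1} = 1.3 + 0.05*13.0 = 1.95
Dual objective at y_3 = 1.95: reduced costs (3.05, 3.05), box minimizer x = (0.0, 0.0)
g(y_3) = b*y + (c1 - a1*y)*x1 + (c2 - a2*y)*x2 = 13*1.95 + 3.05*0.0 + 3.05*0.0 = 25.35 + 0.0 + 0.0 = 25.35


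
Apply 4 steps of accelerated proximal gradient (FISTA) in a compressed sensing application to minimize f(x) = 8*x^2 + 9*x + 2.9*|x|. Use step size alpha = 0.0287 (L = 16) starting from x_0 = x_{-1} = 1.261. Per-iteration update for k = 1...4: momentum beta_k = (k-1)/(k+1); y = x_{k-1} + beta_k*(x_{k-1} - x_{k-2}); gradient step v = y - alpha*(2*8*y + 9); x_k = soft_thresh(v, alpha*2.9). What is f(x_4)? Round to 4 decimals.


FISTA on f(x) = 8*x^2 + 9*x + 2.9*|x|
L = 16, alpha = 0.0287
Iteration 1: beta = 0.0, y = 1.261 + 0.0*(1.261 - 1.261) = 1.261
  grad(y) = 29.176, v = y - alpha*grad = 0.4236
  prox(v) = soft_thresh(0.4236, 0.0832) = 0.3404
Iteration 2: beta = 0.3333, y = 0.3404 + 0.3333*(0.3404 - 1.261) = 0.0336
  grad(y) = 9.5369, v = y - alpha*grad = -0.2402
  prox(v) = soft_thresh(-0.2402, 0.0832) = -0.1569
Iteration 3: beta = 0.5, y = -0.1569 + 0.5*(-0.1569 - 0.3404) = -0.4056
  grad(y) = 2.5105, v = y - alpha*grad = -0.4776
  prox(v) = soft_thresh(-0.4776, 0.0832) = -0.3944
Iteration 4: beta = 0.6, y = -0.3944 + 0.6*(-0.3944 + 0.1569) = -0.5369
  grad(y) = 0.4094, v = y - alpha*grad = -0.5487
  prox(v) = soft_thresh(-0.5487, 0.0832) = -0.4654
f(x_4) = 8*(-0.4654)^2 + 9*(-0.4654) + 2.9*|-0.4654| = -1.1061


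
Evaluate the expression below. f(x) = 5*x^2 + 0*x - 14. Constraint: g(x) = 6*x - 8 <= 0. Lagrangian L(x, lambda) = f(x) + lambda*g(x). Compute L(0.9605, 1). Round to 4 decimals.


Step 1: Evaluate f(x).
f(0.9605) = 5*0.9605^2 + 0*0.9605 - 14 = -9.3872
Step 2: Evaluate g(x).
g(0.9605) = 6*0.9605 - 8 = -2.237
Step 3: Compute Lagrangian.
L = -9.3872 + 1*-2.237 = -11.6242


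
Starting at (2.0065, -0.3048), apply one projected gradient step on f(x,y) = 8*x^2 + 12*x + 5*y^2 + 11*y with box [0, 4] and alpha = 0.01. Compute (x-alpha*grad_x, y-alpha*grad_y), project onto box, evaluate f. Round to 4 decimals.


Step 1: Compute gradient at (2.0065, -0.3048).
grad_x = 2*8*2.0065 + 12 = 44.104
grad_y = 2*5*-0.3048 + 11 = 7.952
Step 2: Gradient step.
x_raw = 2.0065 - 0.01*44.104 = 1.5655
y_raw = -0.3048 - 0.01*7.952 = -0.3843
Step 3: Project onto [0, 4].
x_proj = clip(1.5655) = 1.5655
y_proj = clip(-0.3843) = 0.0
Step 4: Evaluate f.
f(1.5655, 0.0) = 38.3908


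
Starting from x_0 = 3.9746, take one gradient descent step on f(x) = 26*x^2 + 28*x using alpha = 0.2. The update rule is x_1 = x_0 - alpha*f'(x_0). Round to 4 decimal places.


We compute the gradient at x_0 and apply the update.
f'(x) = 52*x + 28
f'(3.9746) = 52*3.9746 + 28 = 234.6792
x_1 = 3.9746 - 0.2*234.6792 = -42.9612


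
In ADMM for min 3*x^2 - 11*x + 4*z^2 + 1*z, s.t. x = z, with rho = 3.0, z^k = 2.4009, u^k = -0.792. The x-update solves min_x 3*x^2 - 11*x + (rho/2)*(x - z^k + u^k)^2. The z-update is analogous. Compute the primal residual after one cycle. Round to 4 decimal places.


ADMM iteration with rho = 3.0, z^k = 2.4009, u^k = -0.792
Step 1: x-update.
Minimize 3*x^2 - 11*x + (3.0/2)*(x - 2.4009 - 0.792)^2
FOC: (2*3 + 3.0)*x = 11 + 3.0*(2.4009 + 0.792)
x^{k+1} = 2.2865
Step 2: z-update.
Minimize 4*z^2 + 1*z + (3.0/2)*(2.2865 - z - 0.792)^2
FOC: (2*4 + 3.0)*z = -1 + 3.0*(2.2865 - 0.792)
z^{k+1} = 0.3167
Step 3: u-update.
u^{k+1} = -0.792 + 2.2865 - 0.3167 = 1.1778
Step 4: Primal residual = |2.2865 - 0.3167| = 1.9698


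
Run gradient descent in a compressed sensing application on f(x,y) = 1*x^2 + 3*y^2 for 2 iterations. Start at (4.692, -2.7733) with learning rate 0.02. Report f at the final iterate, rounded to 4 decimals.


Gradient descent on f(x,y) = 1*x^2 + 3*y^2.
Starting point: (4.692, -2.7733), alpha = 0.02
Step 1: grad_x = 2*1*4.692 = 9.384, grad_y = 2*3*-2.7733 = -16.6398
  x_1 = 4.692 - 0.02*9.384 = 4.5043
  y_1 = -2.7733 - 0.02*-16.6398 = -2.4405
Step 2: grad_x = 2*1*4.5043 = 9.0086, grad_y = 2*3*-2.4405 = -14.643
  x_2 = 4.5043 - 0.02*9.0086 = 4.3241
  y_2 = -2.4405 - 0.02*-14.643 = -2.1476
f(4.3241, -2.1476) = 1*4.3241^2 + 3*(-2.1476)^2 = 32.5354


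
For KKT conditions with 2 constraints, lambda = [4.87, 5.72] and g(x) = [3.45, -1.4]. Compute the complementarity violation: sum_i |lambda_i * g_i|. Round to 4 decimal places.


KKT complementary slackness check:
lambda_1 * g_1 = 4.87 * 3.45 = 16.8015
lambda_2 * g_2 = 5.72 * -1.4 = -8.008
Total violation = 16.8015 + 8.008 = 24.8095


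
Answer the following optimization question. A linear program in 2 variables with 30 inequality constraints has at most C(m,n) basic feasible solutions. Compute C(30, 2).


Each vertex corresponds to some choice of n active constraints out of m, so the number of vertices is at most C(m, n) = m! / (n!(m-n)!).
m = 30, n = 2
Numerator: 30 * 29
Denominator: 2! = 2
C(30, 2) = 435


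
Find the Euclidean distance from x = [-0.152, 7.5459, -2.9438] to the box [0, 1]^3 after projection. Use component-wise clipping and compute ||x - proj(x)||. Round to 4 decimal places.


Project each component onto [0, 1].
clip(-0.152) = 0.0, clip(7.5459) = 1.0, clip(-2.9438) = 0.0
Projection = [0.0, 1.0, 0.0]
Squared diffs: [0.0231, 42.8488, 8.666]
Distance = sqrt(51.5379) = 7.179


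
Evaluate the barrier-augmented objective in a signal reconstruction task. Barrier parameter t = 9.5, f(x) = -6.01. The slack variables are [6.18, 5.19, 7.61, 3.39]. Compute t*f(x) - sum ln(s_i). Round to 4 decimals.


Step 1: Compute log-barrier.
ln values: [1.8213, 1.6467, 2.0295, 1.2208]
phi = -(1.8213 + 1.6467 + 2.0295 + 1.2208) = -6.7183
Step 2: Compute augmented objective.
t*f(x) = 9.5*-6.01 = -57.095
Total = -57.095 - 6.7183 = -63.8133


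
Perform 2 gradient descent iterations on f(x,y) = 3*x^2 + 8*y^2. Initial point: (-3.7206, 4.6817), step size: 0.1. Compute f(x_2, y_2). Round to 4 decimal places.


Gradient descent on f(x,y) = 3*x^2 + 8*y^2.
Starting point: (-3.7206, 4.6817), alpha = 0.1
Step 1: grad_x = 2*3*-3.7206 = -22.3236, grad_y = 2*8*4.6817 = 74.9072
  x_1 = -3.7206 - 0.1*-22.3236 = -1.4882
  y_1 = 4.6817 - 0.1*74.9072 = -2.809
Step 2: grad_x = 2*3*-1.4882 = -8.9294, grad_y = 2*8*-2.809 = -44.9443
  x_2 = -1.4882 - 0.1*-8.9294 = -0.5953
  y_2 = -2.809 - 0.1*-44.9443 = 1.6854
f(-0.5953, 1.6854) = 3*(-0.5953)^2 + 8*1.6854^2 = 23.788


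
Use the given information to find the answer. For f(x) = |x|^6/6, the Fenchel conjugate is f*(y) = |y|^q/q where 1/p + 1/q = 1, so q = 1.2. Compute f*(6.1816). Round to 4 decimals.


The conjugate exponent q satisfies 1/p + 1/q = 1.
p = 6, so q = 6/(6 - 1) = 1.2
|y|^q = 6.1816^1.2 = 8.8986
f*(6.1816) = 8.8986 / 1.2 = 7.4155


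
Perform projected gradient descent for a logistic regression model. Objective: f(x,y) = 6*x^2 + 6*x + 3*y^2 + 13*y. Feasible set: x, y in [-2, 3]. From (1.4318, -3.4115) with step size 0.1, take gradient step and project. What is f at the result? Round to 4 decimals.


Step 1: Compute gradient at (1.4318, -3.4115).
grad_x = 2*6*1.4318 + 6 = 23.1816
grad_y = 2*3*-3.4115 + 13 = -7.469
Step 2: Gradient step.
x_raw = 1.4318 - 0.1*23.1816 = -0.8864
y_raw = -3.4115 - 0.1*-7.469 = -2.6646
Step 3: Project onto [-2, 3].
x_proj = clip(-0.8864) = -0.8864
y_proj = clip(-2.6646) = -2.0
Step 4: Evaluate f.
f(-0.8864, -2.0) = -14.6044


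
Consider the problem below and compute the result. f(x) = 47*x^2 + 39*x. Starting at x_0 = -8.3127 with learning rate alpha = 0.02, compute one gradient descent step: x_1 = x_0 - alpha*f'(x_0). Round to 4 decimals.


We compute the gradient at x_0 and apply the update.
f'(x) = 94*x + 39
f'(-8.3127) = 94*-8.3127 + 39 = -742.3938
x_1 = -8.3127 - 0.02*-742.3938 = 6.5352


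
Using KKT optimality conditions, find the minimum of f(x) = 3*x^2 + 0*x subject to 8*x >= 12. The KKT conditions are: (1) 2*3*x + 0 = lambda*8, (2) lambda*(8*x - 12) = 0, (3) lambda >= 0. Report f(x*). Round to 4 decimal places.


Step 1: Try lambda = 0 (constraint inactive).
x_unc = 0/(2*3) = 0.0
Check: 8*0.0 = 0.0 < 12 -- violated!
Step 2: Constraint must be active: 8*x = 12
x* = 12/8 = 1.5
lambda = (2*3*1.5 + 0)/8 = 1.125
Step 3: Compute optimal value.
f(x*) = 3*1.5^2 + 0*1.5 = 6.75


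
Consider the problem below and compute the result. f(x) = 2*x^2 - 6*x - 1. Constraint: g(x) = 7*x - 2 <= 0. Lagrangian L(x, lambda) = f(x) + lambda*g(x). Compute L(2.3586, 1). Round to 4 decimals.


Step 1: Evaluate f(x).
f(2.3586) = 2*2.3586^2 - 6*2.3586 - 1 = -4.0256
Step 2: Evaluate g(x).
g(2.3586) = 7*2.3586 - 2 = 14.5102
Step 3: Compute Lagrangian.
L = -4.0256 + 1*14.5102 = 10.4846


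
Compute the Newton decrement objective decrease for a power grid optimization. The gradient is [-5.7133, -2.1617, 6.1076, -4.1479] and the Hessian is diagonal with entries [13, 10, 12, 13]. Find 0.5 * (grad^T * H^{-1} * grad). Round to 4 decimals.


Step 1: H is diagonal, so H^(-1) * g = [-0.4395, -0.2162, 0.509, -0.3191].
Step 2: g^T H^(-1) g = sum_i g_i^2 / H_ii
  = (-5.7133)^2/13 + (-2.1617)^2/10 + (6.1076)^2/12 + (-4.1479)^2/13
  = 2.5109 + 0.4673 + 3.1086 + 1.3235 = 7.4102
Step 3: Objective decrease = 0.5 * g^T H^(-1) g = 3.7051


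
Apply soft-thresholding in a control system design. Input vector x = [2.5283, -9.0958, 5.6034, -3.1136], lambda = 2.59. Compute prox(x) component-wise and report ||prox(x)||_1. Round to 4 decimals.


Soft-thresholding with lambda = 2.59:
prox(2.5283) = sign(2.5283)*max(|2.5283| - 2.59, 0) = 0.0
prox(-9.0958) = sign(-9.0958)*max(|-9.0958| - 2.59, 0) = -6.5058
prox(5.6034) = sign(5.6034)*max(|5.6034| - 2.59, 0) = 3.0134
prox(-3.1136) = sign(-3.1136)*max(|-3.1136| - 2.59, 0) = -0.5236
prox(x) = [0.0, -6.5058, 3.0134, -0.5236]
||prox(x)||_1 = 0.0 + 6.5058 + 3.0134 + 0.5236 = 10.0428


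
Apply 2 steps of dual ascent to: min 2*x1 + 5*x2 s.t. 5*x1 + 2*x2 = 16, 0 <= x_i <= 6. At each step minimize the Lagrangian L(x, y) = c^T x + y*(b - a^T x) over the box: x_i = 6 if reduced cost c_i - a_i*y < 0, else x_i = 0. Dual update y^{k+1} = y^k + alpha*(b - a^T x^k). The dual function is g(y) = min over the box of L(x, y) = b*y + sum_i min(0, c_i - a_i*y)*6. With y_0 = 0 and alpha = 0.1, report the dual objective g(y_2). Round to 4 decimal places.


Dual ascent for LP: min 2*x1 + 5*x2, 5*x1 + 2*x2 = 16, 0 <= x_i <= 6
Step 1: y^k = 0.0, reduced costs: (2.0, 5.0)
  x^k = (0.0, 0.0), subgradient = b - a^T x = 16.0
  y^{k+1} = 0.0 + 0.1*16.0 = 1.6
Step 2: y^k = 1.6, reduced costs: (-6.0, 1.8)
  x^k = (6.0, 0.0), subgradient = b - a^T x = -14.0
  y^{k+1} = 1.6 + 0.1*-14.0 = 0.2
Dual objective at y_2 = 0.2: reduced costs (1.0, 4.6), box minimizer x = (0.0, 0.0)
g(y_2) = b*y + (c1 - a1*y)*x1 + (c2 - a2*y)*x2 = 16*0.2 + 1.0*0.0 + 4.6*0.0 = 3.2 + 0.0 + 0.0 = 3.2


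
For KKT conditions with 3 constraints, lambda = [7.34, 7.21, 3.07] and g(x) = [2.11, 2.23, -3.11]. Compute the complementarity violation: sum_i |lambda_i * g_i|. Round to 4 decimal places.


KKT complementary slackness check:
lambda_1 * g_1 = 7.34 * 2.11 = 15.4874
lambda_2 * g_2 = 7.21 * 2.23 = 16.0783
lambda_3 * g_3 = 3.07 * -3.11 = -9.5477
Total violation = 15.4874 + 16.0783 + 9.5477 = 41.1134


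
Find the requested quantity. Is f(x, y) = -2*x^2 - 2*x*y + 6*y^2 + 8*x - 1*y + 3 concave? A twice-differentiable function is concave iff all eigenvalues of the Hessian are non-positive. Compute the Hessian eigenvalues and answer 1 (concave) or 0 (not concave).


The Hessian of f(x,y) = -2*x^2 - 2*x*y + 6*y^2 + 8*x - 1*y + 3 is:
H = [[-4, -2], [-2, 12]]
Trace = -4 + 12 = 8
Determinant = -4*12 - (-2)^2 = -52
Discriminant = (8)^2 - 4*-52 = 272.0
Eigenvalues: lambda_1 = -4.2462, lambda_2 = 12.2462
The function is not concave.

0


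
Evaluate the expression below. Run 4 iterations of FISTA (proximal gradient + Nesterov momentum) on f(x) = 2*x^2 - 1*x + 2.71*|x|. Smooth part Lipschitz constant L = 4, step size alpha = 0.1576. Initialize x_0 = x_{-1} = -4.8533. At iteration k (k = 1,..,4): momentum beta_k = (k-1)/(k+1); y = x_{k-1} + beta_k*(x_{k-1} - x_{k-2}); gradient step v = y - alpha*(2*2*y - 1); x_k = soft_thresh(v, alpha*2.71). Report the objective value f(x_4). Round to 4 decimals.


FISTA on f(x) = 2*x^2 - 1*x + 2.71*|x|
L = 4, alpha = 0.1576
Iteration 1: beta = 0.0, y = -4.8533 + 0.0*(-4.8533 + 4.8533) = -4.8533
  grad(y) = -20.4132, v = y - alpha*grad = -1.6362
  prox(v) = soft_thresh(-1.6362, 0.4271) = -1.2091
Iteration 2: beta = 0.3333, y = -1.2091 + 0.3333*(-1.2091 + 4.8533) = 0.0057
  grad(y) = -0.9774, v = y - alpha*grad = 0.1597
  prox(v) = soft_thresh(0.1597, 0.4271) = 0.0
Iteration 3: beta = 0.5, y = 0.0 + 0.5*(0.0 + 1.2091) = 0.6045
  grad(y) = 1.4182, v = y - alpha*grad = 0.381
  prox(v) = soft_thresh(0.381, 0.4271) = 0.0
Iteration 4: beta = 0.6, y = 0.0 + 0.6*(0.0 - 0.0) = 0.0
  grad(y) = -1.0, v = y - alpha*grad = 0.1576
  prox(v) = soft_thresh(0.1576, 0.4271) = 0.0
f(x_4) = 2*0.0^2 - 1*0.0 + 2.71*|0.0| = 0.0


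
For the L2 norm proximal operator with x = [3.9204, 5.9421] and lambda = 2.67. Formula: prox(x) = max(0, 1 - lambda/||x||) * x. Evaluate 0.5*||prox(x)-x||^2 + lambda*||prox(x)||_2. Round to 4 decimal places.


Step 1: Compute ||x||.
||x|| = 7.1189
Step 2: Compute scaling factor.
scale = max(0, 1 - 2.67/7.1189) = 0.6249
Step 3: prox(x) = [2.45, 3.7135]
||prox(x)|| = 4.4489
Step 4: Proximal objective.
0.5*||prox-x||^2 = 3.5645
lambda*||prox|| = 11.8786
Total = 15.4429


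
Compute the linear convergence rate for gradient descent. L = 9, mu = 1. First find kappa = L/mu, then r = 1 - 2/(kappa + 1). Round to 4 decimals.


Step 1: Compute the condition number.
kappa = L/mu = 9/1 = 9.0
Step 2: Compute the convergence rate.
r = 1 - 2/(kappa + 1) = 1 - 2*mu/(L + mu) = (L - mu)/(L + mu) = 8/10 = 0.8


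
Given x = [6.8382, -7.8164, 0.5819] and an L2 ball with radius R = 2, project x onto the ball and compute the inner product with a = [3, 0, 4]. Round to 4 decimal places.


Step 1: Compute ||x|| (intermediates to 6 decimals).
||x|| = sqrt(6.8382^2 + (-7.8164)^2 + 0.5819^2) = 10.401716
Step 2: Project.
Since ||x|| > R, scale = R/||x|| = 2/10.401716 = 0.192276, proj(x) = scale * x
proj(x) = [1.314822, -1.502906, 0.111885]
Step 3: Dot product.
a^T * proj(x) = 3*1.314822 + 0*(-1.502906) + 4*0.111885 = 4.392


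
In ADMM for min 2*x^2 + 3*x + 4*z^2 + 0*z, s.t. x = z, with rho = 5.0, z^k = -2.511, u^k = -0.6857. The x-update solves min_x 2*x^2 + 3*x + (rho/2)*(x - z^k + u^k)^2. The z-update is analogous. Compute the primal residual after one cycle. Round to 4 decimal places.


ADMM iteration with rho = 5.0, z^k = -2.511, u^k = -0.6857
Step 1: x-update.
Minimize 2*x^2 + 3*x + (5.0/2)*(x + 2.511 - 0.6857)^2
FOC: (2*2 + 5.0)*x = -3 + 5.0*(-2.511 + 0.6857)
x^{k+1} = -1.3474
Step 2: z-update.
Minimize 4*z^2 + 0*z + (5.0/2)*(-1.3474 - z - 0.6857)^2
FOC: (2*4 + 5.0)*z = 0 + 5.0*(-1.3474 - 0.6857)
z^{k+1} = -0.782
Step 3: u-update.
u^{k+1} = -0.6857 - 1.3474 + 0.782 = -1.2511
Step 4: Primal residual = |-1.3474 + 0.782| = 0.5654


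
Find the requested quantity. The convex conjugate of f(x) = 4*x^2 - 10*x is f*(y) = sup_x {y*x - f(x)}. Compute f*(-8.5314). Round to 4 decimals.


f*(y) = sup_x {y*x - a*x^2 - b*x} = sup_x {(y-b)*x - a*x^2}
FOC: (y - b) - 2a*x = 0 => x* = (y - b)/(2a)
x* = (-8.5314 + 10)/(2*4) = 0.1836
f*(-8.5314) = (y-b)^2/(4a) = (-8.5314 + 10)^2/(4*4)
= 2.1568/16 = 0.1348


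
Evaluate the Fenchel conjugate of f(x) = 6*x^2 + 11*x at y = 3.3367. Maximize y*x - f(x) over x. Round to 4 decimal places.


f*(y) = sup_x {y*x - a*x^2 - b*x} = sup_x {(y-b)*x - a*x^2}
FOC: (y - b) - 2a*x = 0 => x* = (y - b)/(2a)
x* = (3.3367 - 11)/(2*6) = -0.6386
f*(3.3367) = (y-b)^2/(4a) = (3.3367 - 11)^2/(4*6)
= 58.7262/24 = 2.4469


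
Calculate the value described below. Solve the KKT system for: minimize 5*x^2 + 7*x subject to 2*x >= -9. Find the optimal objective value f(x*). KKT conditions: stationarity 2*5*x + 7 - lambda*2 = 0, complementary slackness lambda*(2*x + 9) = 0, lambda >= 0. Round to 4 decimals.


Step 1: Try lambda = 0 (constraint inactive).
Stationarity: 2*5*x + 7 = 0
x* = -7/(2*5) = -0.7
Check constraint: 2*-0.7 = -1.4 >= -9 -- satisfied.
Step 2: Compute optimal value.
f(x*) = 5*(-0.7)^2 + 7*(-0.7) = -2.45


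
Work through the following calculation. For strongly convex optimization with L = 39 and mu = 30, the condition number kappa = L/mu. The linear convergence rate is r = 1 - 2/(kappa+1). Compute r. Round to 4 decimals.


Step 1: Compute the condition number.
kappa = L/mu = 39/30 = 1.3
Step 2: Compute the convergence rate.
r = 1 - 2/(kappa + 1) = 1 - 2*mu/(L + mu) = (L - mu)/(L + mu) = 9/69 = 0.1304


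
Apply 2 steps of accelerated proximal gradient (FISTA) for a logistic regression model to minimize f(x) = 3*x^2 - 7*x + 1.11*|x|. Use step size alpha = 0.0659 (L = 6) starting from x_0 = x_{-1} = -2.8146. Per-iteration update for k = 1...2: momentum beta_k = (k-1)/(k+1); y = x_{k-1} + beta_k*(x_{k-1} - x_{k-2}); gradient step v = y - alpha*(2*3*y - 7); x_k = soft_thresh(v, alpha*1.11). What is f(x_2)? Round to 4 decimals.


FISTA on f(x) = 3*x^2 - 7*x + 1.11*|x|
L = 6, alpha = 0.0659
Iteration 1: beta = 0.0, y = -2.8146 + 0.0*(-2.8146 + 2.8146) = -2.8146
  grad(y) = -23.8876, v = y - alpha*grad = -1.2404
  prox(v) = soft_thresh(-1.2404, 0.0731) = -1.1673
Iteration 2: beta = 0.3333, y = -1.1673 + 0.3333*(-1.1673 + 2.8146) = -0.6181
  grad(y) = -10.7089, v = y - alpha*grad = 0.0876
  prox(v) = soft_thresh(0.0876, 0.0731) = 0.0144
f(x_2) = 3*0.0144^2 - 7*0.0144 + 1.11*|0.0144| = -0.0843


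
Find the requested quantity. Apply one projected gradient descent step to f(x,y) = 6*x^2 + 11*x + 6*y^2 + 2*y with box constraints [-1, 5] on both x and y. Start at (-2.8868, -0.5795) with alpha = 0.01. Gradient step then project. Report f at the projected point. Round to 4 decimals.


Step 1: Compute gradient at (-2.8868, -0.5795).
grad_x = 2*6*-2.8868 + 11 = -23.6416
grad_y = 2*6*-0.5795 + 2 = -4.954
Step 2: Gradient step.
x_raw = -2.8868 - 0.01*-23.6416 = -2.6504
y_raw = -0.5795 - 0.01*-4.954 = -0.53
Step 3: Project onto [-1, 5].
x_proj = clip(-2.6504) = -1.0
y_proj = clip(-0.53) = -0.53
Step 4: Evaluate f.
f(-1.0, -0.53) = -4.3748


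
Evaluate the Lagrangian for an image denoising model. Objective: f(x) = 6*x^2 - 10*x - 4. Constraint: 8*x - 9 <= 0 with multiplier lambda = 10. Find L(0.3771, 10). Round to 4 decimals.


Step 1: Evaluate f(x).
f(0.3771) = 6*0.3771^2 - 10*0.3771 - 4 = -6.9178
Step 2: Evaluate g(x).
g(0.3771) = 8*0.3771 - 9 = -5.9832
Step 3: Compute Lagrangian.
L = -6.9178 + 10*-5.9832 = -66.7498


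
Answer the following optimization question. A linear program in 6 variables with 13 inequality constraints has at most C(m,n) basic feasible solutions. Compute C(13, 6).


Each vertex corresponds to some choice of n active constraints out of m, so the number of vertices is at most C(m, n) = m! / (n!(m-n)!).
m = 13, n = 6
Numerator: 13 * 12 * 11 * 10 * 9 * 8
Denominator: 6! = 720
C(13, 6) = 1716


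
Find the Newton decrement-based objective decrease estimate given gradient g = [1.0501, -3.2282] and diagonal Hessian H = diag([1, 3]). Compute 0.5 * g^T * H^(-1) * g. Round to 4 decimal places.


Step 1: H is diagonal, so H^(-1) * g = [1.0501, -1.0761].
Step 2: g^T H^(-1) g = sum_i g_i^2 / H_ii
  = (1.0501)^2/1 + (-3.2282)^2/3
  = 1.1027 + 3.4738 = 4.5765
Step 3: Objective decrease = 0.5 * g^T H^(-1) g = 2.2882


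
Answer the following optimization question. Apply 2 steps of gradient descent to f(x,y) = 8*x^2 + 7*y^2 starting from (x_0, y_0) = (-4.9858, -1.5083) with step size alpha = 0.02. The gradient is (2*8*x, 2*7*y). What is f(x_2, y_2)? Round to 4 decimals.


Gradient descent on f(x,y) = 8*x^2 + 7*y^2.
Starting point: (-4.9858, -1.5083), alpha = 0.02
Step 1: grad_x = 2*8*-4.9858 = -79.7728, grad_y = 2*7*-1.5083 = -21.1162
  x_1 = -4.9858 - 0.02*-79.7728 = -3.3903
  y_1 = -1.5083 - 0.02*-21.1162 = -1.086
Step 2: grad_x = 2*8*-3.3903 = -54.2455, grad_y = 2*7*-1.086 = -15.2037
  x_2 = -3.3903 - 0.02*-54.2455 = -2.3054
  y_2 = -1.086 - 0.02*-15.2037 = -0.7819
f(-2.3054, -0.7819) = 8*(-2.3054)^2 + 7*(-0.7819)^2 = 46.7998


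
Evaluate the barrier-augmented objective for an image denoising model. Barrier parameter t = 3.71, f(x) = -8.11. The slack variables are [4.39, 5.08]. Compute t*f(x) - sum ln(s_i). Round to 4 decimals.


Step 1: Compute log-barrier.
ln values: [1.4793, 1.6253]
phi = -(1.4793 + 1.6253) = -3.1046
Step 2: Compute augmented objective.
t*f(x) = 3.71*-8.11 = -30.0881
Total = -30.0881 - 3.1046 = -33.1927


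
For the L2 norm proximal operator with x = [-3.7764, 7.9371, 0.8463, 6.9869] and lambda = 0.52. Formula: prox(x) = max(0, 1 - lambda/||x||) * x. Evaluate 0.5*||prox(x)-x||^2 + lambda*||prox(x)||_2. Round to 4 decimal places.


Step 1: Compute ||x||.
||x|| = 11.2602
Step 2: Compute scaling factor.
scale = max(0, 1 - 0.52/11.2602) = 0.9538
Step 3: prox(x) = [-3.602, 7.5706, 0.8072, 6.6642]
||prox(x)|| = 10.7402
Step 4: Proximal objective.
0.5*||prox-x||^2 = 0.1352
lambda*||prox|| = 5.5849
Total = 5.7201


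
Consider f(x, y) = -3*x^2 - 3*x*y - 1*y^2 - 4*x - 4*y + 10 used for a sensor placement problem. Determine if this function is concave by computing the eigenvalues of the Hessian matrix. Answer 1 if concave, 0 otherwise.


The Hessian of f(x,y) = -3*x^2 - 3*x*y - 1*y^2 - 4*x - 4*y + 10 is:
H = [[-6, -3], [-3, -2]]
Trace = -6 - 2 = -8
Determinant = -6*-2 - (-3)^2 = 3
Discriminant = (-8)^2 - 4*3 = 52.0
Eigenvalues: lambda_1 = -7.6056, lambda_2 = -0.3944
The function is concave.

1


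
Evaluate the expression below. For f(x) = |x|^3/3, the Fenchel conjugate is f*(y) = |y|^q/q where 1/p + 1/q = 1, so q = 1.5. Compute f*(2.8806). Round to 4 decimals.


The conjugate exponent q satisfies 1/p + 1/q = 1.
p = 3, so q = 3/(3 - 1) = 1.5
|y|^q = 2.8806^1.5 = 4.889
f*(2.8806) = 4.889 / 1.5 = 3.2594


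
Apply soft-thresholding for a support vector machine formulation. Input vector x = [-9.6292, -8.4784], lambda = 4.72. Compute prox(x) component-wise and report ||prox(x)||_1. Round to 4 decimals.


Soft-thresholding with lambda = 4.72:
prox(-9.6292) = sign(-9.6292)*max(|-9.6292| - 4.72, 0) = -4.9092
prox(-8.4784) = sign(-8.4784)*max(|-8.4784| - 4.72, 0) = -3.7584
prox(x) = [-4.9092, -3.7584]
||prox(x)||_1 = 4.9092 + 3.7584 = 8.6676


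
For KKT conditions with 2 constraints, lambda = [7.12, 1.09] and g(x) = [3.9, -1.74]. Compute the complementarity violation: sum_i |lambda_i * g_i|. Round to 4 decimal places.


KKT complementary slackness check:
lambda_1 * g_1 = 7.12 * 3.9 = 27.768
lambda_2 * g_2 = 1.09 * -1.74 = -1.8966
Total violation = 27.768 + 1.8966 = 29.6646


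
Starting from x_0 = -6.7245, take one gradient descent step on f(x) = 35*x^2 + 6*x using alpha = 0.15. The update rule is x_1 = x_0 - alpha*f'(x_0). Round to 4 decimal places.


We compute the gradient at x_0 and apply the update.
f'(x) = 70*x + 6
f'(-6.7245) = 70*-6.7245 + 6 = -464.715
x_1 = -6.7245 - 0.15*-464.715 = 62.9828


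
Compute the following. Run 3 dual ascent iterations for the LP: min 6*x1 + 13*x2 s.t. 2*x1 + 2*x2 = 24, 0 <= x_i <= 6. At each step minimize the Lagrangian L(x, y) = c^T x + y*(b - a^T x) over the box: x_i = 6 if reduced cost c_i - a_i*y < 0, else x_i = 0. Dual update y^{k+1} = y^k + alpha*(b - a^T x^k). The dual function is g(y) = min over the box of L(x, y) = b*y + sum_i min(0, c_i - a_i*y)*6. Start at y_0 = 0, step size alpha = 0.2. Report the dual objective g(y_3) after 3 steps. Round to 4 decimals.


Dual ascent for LP: min 6*x1 + 13*x2, 2*x1 + 2*x2 = 24, 0 <= x_i <= 6
Step 1: y^k = 0.0, reduced costs: (6.0, 13.0)
  x^k = (0.0, 0.0), subgradient = b - a^T x = 24.0
  y^{k+1} = 0.0 + 0.2*24.0 = 4.8
Step 2: y^k = 4.8, reduced costs: (-3.6, 3.4)
  x^k = (6.0, 0.0), subgradient = b - a^T x = 12.0
  y^{k+1} = 4.8 + 0.2*12.0 = 7.2
Step 3: y^k = 7.2, reduced costs: (-8.4, -1.4)
  x^k = (6.0, 6.0), subgradient = b - a^T x = 0.0
  y^{k+1} = 7.2 + 0.2*0.0 = 7.2
Dual objective at y_3 = 7.2: reduced costs (-8.4, -1.4), box minimizer x = (6.0, 6.0)
g(y_3) = b*y + (c1 - a1*y)*x1 + (c2 - a2*y)*x2 = 24*7.2 + (-8.4)*6.0 + (-1.4)*6.0 = 172.8 - 50.4 - 8.4 = 114.0


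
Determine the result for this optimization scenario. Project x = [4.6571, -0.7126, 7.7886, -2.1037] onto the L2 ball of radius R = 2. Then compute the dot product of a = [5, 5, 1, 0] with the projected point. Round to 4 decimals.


Step 1: Compute ||x|| (intermediates to 6 decimals).
||x|| = sqrt(4.6571^2 + (-0.7126)^2 + 7.7886^2 + (-2.1037)^2) = 9.342603
Step 2: Project.
Since ||x|| > R, scale = R/||x|| = 2/9.342603 = 0.214073, proj(x) = scale * x
proj(x) = [0.996959, -0.152548, 1.667329, -0.450345]
Step 3: Dot product.
a^T * proj(x) = 5*0.996959 + 5*(-0.152548) + 1*1.667329 + 0*(-0.450345) = 5.8894


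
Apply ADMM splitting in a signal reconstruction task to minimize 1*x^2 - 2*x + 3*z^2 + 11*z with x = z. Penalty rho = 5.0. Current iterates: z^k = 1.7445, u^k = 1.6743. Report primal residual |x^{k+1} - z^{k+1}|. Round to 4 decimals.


ADMM iteration with rho = 5.0, z^k = 1.7445, u^k = 1.6743
Step 1: x-update.
Minimize 1*x^2 - 2*x + (5.0/2)*(x - 1.7445 + 1.6743)^2
FOC: (2*1 + 5.0)*x = 2 + 5.0*(1.7445 - 1.6743)
x^{k+1} = 0.3359
Step 2: z-update.
Minimize 3*z^2 + 11*z + (5.0/2)*(0.3359 - z + 1.6743)^2
FOC: (2*3 + 5.0)*z = -11 + 5.0*(0.3359 + 1.6743)
z^{k+1} = -0.0863
Step 3: u-update.
u^{k+1} = 1.6743 + 0.3359 + 0.0863 = 2.0964
Step 4: Primal residual = |0.3359 + 0.0863| = 0.4221


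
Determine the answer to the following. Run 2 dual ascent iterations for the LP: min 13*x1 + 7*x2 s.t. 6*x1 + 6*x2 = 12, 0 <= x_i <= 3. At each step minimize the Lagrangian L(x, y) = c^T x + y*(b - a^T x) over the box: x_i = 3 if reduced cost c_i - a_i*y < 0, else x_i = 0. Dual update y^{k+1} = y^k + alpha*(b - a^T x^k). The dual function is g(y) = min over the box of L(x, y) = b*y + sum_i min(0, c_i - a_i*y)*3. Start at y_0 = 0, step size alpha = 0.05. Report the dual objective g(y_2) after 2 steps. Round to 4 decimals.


Dual ascent for LP: min 13*x1 + 7*x2, 6*x1 + 6*x2 = 12, 0 <= x_i <= 3
Step 1: y^k = 0.0, reduced costs: (13.0, 7.0)
  x^k = (0.0, 0.0), subgradient = b - a^T x = 12.0
  y^{k+1} = 0.0 + 0.05*12.0 = 0.6
Step 2: y^k = 0.6, reduced costs: (9.4, 3.4)
  x^k = (0.0, 0.0), subgradient = b - a^T x = 12.0
  y^{k+1} = 0.6 + 0.05*12.0 = 1.2
Dual objective at y_2 = 1.2: reduced costs (5.8, -0.2), box minimizer x = (0.0, 3.0)
g(y_2) = b*y + (c1 - a1*y)*x1 + (c2 - a2*y)*x2 = 12*1.2 + 5.8*0.0 + (-0.2)*3.0 = 14.4 + 0.0 - 0.6 = 13.8


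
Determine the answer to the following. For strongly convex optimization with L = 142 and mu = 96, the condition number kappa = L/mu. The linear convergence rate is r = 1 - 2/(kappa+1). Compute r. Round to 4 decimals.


Step 1: Compute the condition number.
kappa = L/mu = 142/96 = 1.4792
Step 2: Compute the convergence rate.
r = 1 - 2/(kappa + 1) = 1 - 2*mu/(L + mu) = (L - mu)/(L + mu) = 46/238 = 0.1933


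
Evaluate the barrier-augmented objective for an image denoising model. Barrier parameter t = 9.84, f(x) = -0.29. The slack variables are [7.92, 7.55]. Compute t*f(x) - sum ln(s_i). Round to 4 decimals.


Step 1: Compute log-barrier.
ln values: [2.0694, 2.0215]
phi = -(2.0694 + 2.0215) = -4.0909
Step 2: Compute augmented objective.
t*f(x) = 9.84*-0.29 = -2.8536
Total = -2.8536 - 4.0909 = -6.9445


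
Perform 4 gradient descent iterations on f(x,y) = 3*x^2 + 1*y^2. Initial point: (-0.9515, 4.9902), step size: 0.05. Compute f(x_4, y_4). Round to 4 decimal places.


Gradient descent on f(x,y) = 3*x^2 + 1*y^2.
Starting point: (-0.9515, 4.9902), alpha = 0.05
Step 1: grad_x = 2*3*-0.9515 = -5.709, grad_y = 2*1*4.9902 = 9.9804
  x_1 = -0.9515 - 0.05*-5.709 = -0.6661
  y_1 = 4.9902 - 0.05*9.9804 = 4.4912
Step 2: grad_x = 2*3*-0.6661 = -3.9963, grad_y = 2*1*4.4912 = 8.9824
  x_2 = -0.6661 - 0.05*-3.9963 = -0.4662
  y_2 = 4.4912 - 0.05*8.9824 = 4.0421
Step 3: grad_x = 2*3*-0.4662 = -2.7974, grad_y = 2*1*4.0421 = 8.0841
  x_3 = -0.4662 - 0.05*-2.7974 = -0.3264
  y_3 = 4.0421 - 0.05*8.0841 = 3.6379
Step 4: grad_x = 2*3*-0.3264 = -1.9582, grad_y = 2*1*3.6379 = 7.2757
  x_4 = -0.3264 - 0.05*-1.9582 = -0.2285
  y_4 = 3.6379 - 0.05*7.2757 = 3.2741
f(-0.2285, 3.2741) = 3*(-0.2285)^2 + 1*3.2741^2 = 10.8761


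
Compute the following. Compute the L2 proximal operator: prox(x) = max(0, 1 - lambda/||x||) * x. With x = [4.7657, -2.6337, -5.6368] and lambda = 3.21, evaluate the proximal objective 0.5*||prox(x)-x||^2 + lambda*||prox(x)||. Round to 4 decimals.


Step 1: Compute ||x||.
||x|| = 7.8372
Step 2: Compute scaling factor.
scale = max(0, 1 - 3.21/7.8372) = 0.5904
Step 3: prox(x) = [2.8137, -1.555, -3.3281]
||prox(x)|| = 4.6272
Step 4: Proximal objective.
0.5*||prox-x||^2 = 5.1521
lambda*||prox|| = 14.8533
Total = 20.0054


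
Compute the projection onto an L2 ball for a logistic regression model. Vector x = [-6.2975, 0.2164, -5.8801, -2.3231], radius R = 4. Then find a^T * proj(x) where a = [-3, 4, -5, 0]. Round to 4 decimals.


Step 1: Compute ||x|| (intermediates to 6 decimals).
||x|| = sqrt((-6.2975)^2 + 0.2164^2 + (-5.8801)^2 + (-2.3231)^2) = 8.926237
Step 2: Project.
Since ||x|| > R, scale = R/||x|| = 4/8.926237 = 0.448117, proj(x) = scale * x
proj(x) = [-2.822017, 0.096973, -2.634973, -1.041021]
Step 3: Dot product.
a^T * proj(x) = -3*(-2.822017) + 4*0.096973 - 5*(-2.634973) + 0*(-1.041021) = 22.0288


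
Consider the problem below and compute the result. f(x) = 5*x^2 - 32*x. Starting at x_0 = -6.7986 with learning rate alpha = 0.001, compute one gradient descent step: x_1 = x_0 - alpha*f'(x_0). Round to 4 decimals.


We compute the gradient at x_0 and apply the update.
f'(x) = 10*x - 32
f'(-6.7986) = 10*-6.7986 - 32 = -99.986
x_1 = -6.7986 - 0.001*-99.986 = -6.6986


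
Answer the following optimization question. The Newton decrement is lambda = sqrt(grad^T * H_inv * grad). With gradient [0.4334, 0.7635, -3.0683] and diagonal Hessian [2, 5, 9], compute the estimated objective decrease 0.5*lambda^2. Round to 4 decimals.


Step 1: H is diagonal, so H^(-1) * g = [0.2167, 0.1527, -0.3409].
Step 2: g^T H^(-1) g = sum_i g_i^2 / H_ii
  = (0.4334)^2/2 + (0.7635)^2/5 + (-3.0683)^2/9
  = 0.0939 + 0.1166 + 1.0461 = 1.2566
Step 3: Objective decrease = 0.5 * g^T H^(-1) g = 0.6283


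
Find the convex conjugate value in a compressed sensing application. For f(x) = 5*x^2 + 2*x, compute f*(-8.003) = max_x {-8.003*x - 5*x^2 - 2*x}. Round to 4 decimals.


f*(y) = sup_x {y*x - a*x^2 - b*x} = sup_x {(y-b)*x - a*x^2}
FOC: (y - b) - 2a*x = 0 => x* = (y - b)/(2a)
x* = (-8.003 - 2)/(2*5) = -1.0003
f*(-8.003) = (y-b)^2/(4a) = (-8.003 - 2)^2/(4*5)
= 100.06/20 = 5.003


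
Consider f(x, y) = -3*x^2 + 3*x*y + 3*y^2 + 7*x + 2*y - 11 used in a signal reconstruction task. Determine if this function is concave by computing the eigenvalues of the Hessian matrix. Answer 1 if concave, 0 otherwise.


The Hessian of f(x,y) = -3*x^2 + 3*x*y + 3*y^2 + 7*x + 2*y - 11 is:
H = [[-6, 3], [3, 6]]
Trace = -6 + 6 = 0
Determinant = -6*6 - (3)^2 = -45
Discriminant = (0)^2 - 4*-45 = 180.0
Eigenvalues: lambda_1 = -6.7082, lambda_2 = 6.7082
The function is not concave.

0


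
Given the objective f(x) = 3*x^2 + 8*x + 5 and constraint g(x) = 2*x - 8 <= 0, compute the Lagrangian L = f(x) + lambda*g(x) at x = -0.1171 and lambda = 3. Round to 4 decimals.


Step 1: Evaluate f(x).
f(-0.1171) = 3*(-0.1171)^2 + 8*(-0.1171) + 5 = 4.1043
Step 2: Evaluate g(x).
g(-0.1171) = 2*-0.1171 - 8 = -8.2342
Step 3: Compute Lagrangian.
L = 4.1043 + 3*-8.2342 = -20.5983
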